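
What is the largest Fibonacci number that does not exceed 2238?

1597 ≤ 2238 < 2584, so the largest Fibonacci number not exceeding 2238 is 1597.

1597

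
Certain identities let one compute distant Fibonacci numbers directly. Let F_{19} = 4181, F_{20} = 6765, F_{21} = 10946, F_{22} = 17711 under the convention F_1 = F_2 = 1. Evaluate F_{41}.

165580141

By the addition formula F_{m+n} = F_m F_{n+1} + F_{m−1} F_n with m=20, n=21: F_{41} = 6765·17711 + 4181·10946 = 119814915 + 45765226 = 165580141.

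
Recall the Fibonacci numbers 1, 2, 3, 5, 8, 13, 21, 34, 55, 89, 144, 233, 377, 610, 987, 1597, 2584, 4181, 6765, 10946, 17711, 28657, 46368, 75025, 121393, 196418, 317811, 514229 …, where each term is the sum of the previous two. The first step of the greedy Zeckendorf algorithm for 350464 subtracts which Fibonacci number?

317811

317811 ≤ 350464 < 514229, so the largest Fibonacci number not exceeding 350464 is 317811.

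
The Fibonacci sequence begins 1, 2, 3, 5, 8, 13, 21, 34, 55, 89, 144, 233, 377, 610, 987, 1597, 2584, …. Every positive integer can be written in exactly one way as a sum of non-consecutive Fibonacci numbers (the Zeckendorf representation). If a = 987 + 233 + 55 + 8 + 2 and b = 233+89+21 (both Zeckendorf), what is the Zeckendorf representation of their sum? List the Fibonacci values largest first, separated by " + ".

1597 + 21 + 8 + 2

The two numbers are 1285 and 343, so their sum is 1628.
subtract 1597 from 1628: 31 remains
subtract 21 from 31: 10 remains
subtract 8 from 10: 2 remains
subtract 2 from 2: 0 remains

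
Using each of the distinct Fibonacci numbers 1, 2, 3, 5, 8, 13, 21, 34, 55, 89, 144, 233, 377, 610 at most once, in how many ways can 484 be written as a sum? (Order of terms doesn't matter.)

Each representation comes from the Zeckendorf form by replacing some F_k with F_{k−1} + F_{k−2} where possible.
484 = 377+89+13+5 = 377+89+13+3+2 = 377+55+34+13+5 = 233+144+89+13+5 = … (10 more), for 14 in all.

14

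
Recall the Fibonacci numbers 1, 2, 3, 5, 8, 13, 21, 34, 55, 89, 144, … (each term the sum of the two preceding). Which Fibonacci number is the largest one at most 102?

89 ≤ 102 < 144, so the largest Fibonacci number not exceeding 102 is 89.

89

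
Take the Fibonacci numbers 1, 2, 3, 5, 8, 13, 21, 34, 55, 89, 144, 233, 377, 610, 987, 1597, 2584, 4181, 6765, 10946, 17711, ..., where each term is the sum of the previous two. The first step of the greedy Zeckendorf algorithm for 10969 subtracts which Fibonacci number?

10946

10946 ≤ 10969 < 17711, so the largest Fibonacci number not exceeding 10969 is 10946.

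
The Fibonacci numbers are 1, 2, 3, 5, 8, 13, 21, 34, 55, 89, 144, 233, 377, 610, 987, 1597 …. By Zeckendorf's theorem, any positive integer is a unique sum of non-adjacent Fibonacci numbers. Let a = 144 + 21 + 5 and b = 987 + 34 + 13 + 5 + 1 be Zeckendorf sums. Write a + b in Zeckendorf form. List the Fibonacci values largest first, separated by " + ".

987 + 144 + 55 + 21 + 3

The two numbers are 170 and 1040, so their sum is 1210.
987 ≤ 1210 < 1597, so take 987; remainder 223
144 ≤ 223 < 233, so take 144; remainder 79
55 ≤ 79 < 89, so take 55; remainder 24
21 ≤ 24 < 34, so take 21; remainder 3
3 ≤ 3 < 5, so take 3; remainder 0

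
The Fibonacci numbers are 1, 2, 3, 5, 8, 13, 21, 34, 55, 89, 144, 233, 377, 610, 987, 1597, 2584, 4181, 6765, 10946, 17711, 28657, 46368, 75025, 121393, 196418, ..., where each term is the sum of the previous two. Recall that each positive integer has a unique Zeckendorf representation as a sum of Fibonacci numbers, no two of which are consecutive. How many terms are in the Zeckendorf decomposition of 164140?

largest Fibonacci ≤ 164140 is 121393; 164140 − 121393 = 42747
largest Fibonacci ≤ 42747 is 28657; 42747 − 28657 = 14090
largest Fibonacci ≤ 14090 is 10946; 14090 − 10946 = 3144
largest Fibonacci ≤ 3144 is 2584; 3144 − 2584 = 560
largest Fibonacci ≤ 560 is 377; 560 − 377 = 183
largest Fibonacci ≤ 183 is 144; 183 − 144 = 39
largest Fibonacci ≤ 39 is 34; 39 − 34 = 5
largest Fibonacci ≤ 5 is 5; 5 − 5 = 0
164140 = 121393 + 28657 + 10946 + 2584 + 377 + 144 + 34 + 5, which has 8 terms.

8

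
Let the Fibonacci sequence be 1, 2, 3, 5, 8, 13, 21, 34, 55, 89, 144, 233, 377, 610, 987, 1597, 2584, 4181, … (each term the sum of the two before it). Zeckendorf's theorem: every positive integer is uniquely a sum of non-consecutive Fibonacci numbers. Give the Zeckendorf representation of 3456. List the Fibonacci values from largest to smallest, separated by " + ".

Greedily peel off the largest Fibonacci term at each step:
subtract 2584 from 3456: 872 remains
subtract 610 from 872: 262 remains
subtract 233 from 262: 29 remains
subtract 21 from 29: 8 remains
subtract 8 from 8: 0 remains
So 3456 = 2584 + 610 + 233 + 21 + 8, with no two terms consecutive in the sequence.

2584 + 610 + 233 + 21 + 8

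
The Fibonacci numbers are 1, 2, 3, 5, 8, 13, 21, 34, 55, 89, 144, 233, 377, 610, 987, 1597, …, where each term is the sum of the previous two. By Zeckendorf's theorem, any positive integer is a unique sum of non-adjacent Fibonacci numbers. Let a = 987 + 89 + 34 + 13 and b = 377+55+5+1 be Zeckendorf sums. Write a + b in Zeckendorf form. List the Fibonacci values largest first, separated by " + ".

987 + 377 + 144 + 34 + 13 + 5 + 1

The two numbers are 1123 and 438, so their sum is 1561.
1561 − 987 = 574
574 − 377 = 197
197 − 144 = 53
53 − 34 = 19
19 − 13 = 6
6 − 5 = 1
1 − 1 = 0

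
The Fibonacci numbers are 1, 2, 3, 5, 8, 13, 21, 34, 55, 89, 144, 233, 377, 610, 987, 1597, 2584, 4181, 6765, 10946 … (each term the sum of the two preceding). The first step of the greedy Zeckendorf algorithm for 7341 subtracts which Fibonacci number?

6765

6765 ≤ 7341 < 10946, so the largest Fibonacci number not exceeding 7341 is 6765.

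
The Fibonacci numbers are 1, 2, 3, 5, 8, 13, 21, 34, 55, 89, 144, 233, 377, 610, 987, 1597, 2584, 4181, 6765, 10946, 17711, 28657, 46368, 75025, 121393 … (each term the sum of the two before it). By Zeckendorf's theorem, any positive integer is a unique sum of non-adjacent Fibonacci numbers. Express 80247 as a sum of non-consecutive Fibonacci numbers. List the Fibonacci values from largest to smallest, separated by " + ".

80247: greatest Fibonacci not exceeding it is 75025, leaving 5222
5222: greatest Fibonacci not exceeding it is 4181, leaving 1041
1041: greatest Fibonacci not exceeding it is 987, leaving 54
54: greatest Fibonacci not exceeding it is 34, leaving 20
20: greatest Fibonacci not exceeding it is 13, leaving 7
7: greatest Fibonacci not exceeding it is 5, leaving 2
2: greatest Fibonacci not exceeding it is 2, leaving 0
So 80247 = 75025 + 4181 + 987 + 34 + 13 + 5 + 2, with no two terms consecutive in the sequence.

75025 + 4181 + 987 + 34 + 13 + 5 + 2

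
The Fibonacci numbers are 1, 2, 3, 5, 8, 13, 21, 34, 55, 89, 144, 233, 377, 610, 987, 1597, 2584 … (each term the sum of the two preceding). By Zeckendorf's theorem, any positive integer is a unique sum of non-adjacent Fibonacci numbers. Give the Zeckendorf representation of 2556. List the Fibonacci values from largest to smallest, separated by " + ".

1597 + 610 + 233 + 89 + 21 + 5 + 1

Repeatedly subtract the largest Fibonacci number that fits:
largest Fibonacci ≤ 2556 is 1597; 2556 − 1597 = 959
largest Fibonacci ≤ 959 is 610; 959 − 610 = 349
largest Fibonacci ≤ 349 is 233; 349 − 233 = 116
largest Fibonacci ≤ 116 is 89; 116 − 89 = 27
largest Fibonacci ≤ 27 is 21; 27 − 21 = 6
largest Fibonacci ≤ 6 is 5; 6 − 5 = 1
largest Fibonacci ≤ 1 is 1; 1 − 1 = 0
So 2556 = 1597 + 610 + 233 + 89 + 21 + 5 + 1, with no two terms consecutive in the sequence.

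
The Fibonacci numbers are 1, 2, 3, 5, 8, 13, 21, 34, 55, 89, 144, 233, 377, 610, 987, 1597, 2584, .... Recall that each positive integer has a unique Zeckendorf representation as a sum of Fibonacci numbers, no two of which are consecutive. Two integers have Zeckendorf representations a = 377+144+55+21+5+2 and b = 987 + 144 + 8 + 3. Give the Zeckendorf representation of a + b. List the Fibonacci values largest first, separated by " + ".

The two numbers are 604 and 1142, so their sum is 1746.
1746 − 1597 = 149
149 − 144 = 5
5 − 5 = 0

1597 + 144 + 5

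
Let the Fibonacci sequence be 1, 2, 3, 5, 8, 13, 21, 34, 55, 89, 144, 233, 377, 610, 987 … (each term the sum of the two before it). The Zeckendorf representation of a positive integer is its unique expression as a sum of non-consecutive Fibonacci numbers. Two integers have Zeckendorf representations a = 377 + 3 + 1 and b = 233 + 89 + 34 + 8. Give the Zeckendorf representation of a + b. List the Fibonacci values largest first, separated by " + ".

610 + 89 + 34 + 8 + 3 + 1

The two numbers are 381 and 364, so their sum is 745.
Repeatedly subtract the largest Fibonacci number that fits:
745: greatest Fibonacci not exceeding it is 610, leaving 135
135: greatest Fibonacci not exceeding it is 89, leaving 46
46: greatest Fibonacci not exceeding it is 34, leaving 12
12: greatest Fibonacci not exceeding it is 8, leaving 4
4: greatest Fibonacci not exceeding it is 3, leaving 1
1: greatest Fibonacci not exceeding it is 1, leaving 0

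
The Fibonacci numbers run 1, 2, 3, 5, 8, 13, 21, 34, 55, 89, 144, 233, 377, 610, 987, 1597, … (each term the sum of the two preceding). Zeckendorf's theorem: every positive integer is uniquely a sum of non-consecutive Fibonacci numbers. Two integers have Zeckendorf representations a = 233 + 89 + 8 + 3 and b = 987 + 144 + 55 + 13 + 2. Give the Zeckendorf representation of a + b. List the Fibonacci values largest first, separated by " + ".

The two numbers are 333 and 1201, so their sum is 1534.
take 987 (≤ 1534); 1534 − 987 = 547
take 377 (≤ 547); 547 − 377 = 170
take 144 (≤ 170); 170 − 144 = 26
take 21 (≤ 26); 26 − 21 = 5
take 5 (≤ 5); 5 − 5 = 0

987 + 377 + 144 + 21 + 5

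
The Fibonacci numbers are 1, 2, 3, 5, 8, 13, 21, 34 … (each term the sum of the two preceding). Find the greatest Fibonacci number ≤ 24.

21 ≤ 24 < 34, so the largest Fibonacci number not exceeding 24 is 21.

21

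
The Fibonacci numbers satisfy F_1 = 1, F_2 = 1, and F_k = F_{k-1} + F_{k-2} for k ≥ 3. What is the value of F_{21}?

10946

Iterating the recurrence up to F_{14} = 377 and F_{13} = 233:
F_{15} = F_{14} + F_{13} = 377 + 233 = 610
F_{16} = F_{15} + F_{14} = 610 + 377 = 987
F_{17} = F_{16} + F_{15} = 987 + 610 = 1597
F_{18} = F_{17} + F_{16} = 1597 + 987 = 2584
F_{19} = F_{18} + F_{17} = 2584 + 1597 = 4181
F_{20} = F_{19} + F_{18} = 4181 + 2584 = 6765
F_{21} = F_{20} + F_{19} = 6765 + 4181 = 10946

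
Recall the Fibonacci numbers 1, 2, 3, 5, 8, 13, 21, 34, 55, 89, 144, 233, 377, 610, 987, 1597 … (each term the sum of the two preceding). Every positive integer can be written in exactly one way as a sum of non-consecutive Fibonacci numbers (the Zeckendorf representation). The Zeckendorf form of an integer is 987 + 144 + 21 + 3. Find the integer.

987 + 144 + 21 + 3 = 1155.

1155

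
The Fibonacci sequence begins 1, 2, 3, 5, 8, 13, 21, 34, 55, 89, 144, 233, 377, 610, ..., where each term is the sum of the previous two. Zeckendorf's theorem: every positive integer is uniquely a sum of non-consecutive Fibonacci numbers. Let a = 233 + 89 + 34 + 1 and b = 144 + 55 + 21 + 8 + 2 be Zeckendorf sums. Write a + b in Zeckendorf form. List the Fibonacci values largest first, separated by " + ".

377 + 144 + 55 + 8 + 3

The two numbers are 357 and 230, so their sum is 587.
Repeatedly subtract the largest Fibonacci number that fits:
take 377 (≤ 587); 587 − 377 = 210
take 144 (≤ 210); 210 − 144 = 66
take 55 (≤ 66); 66 − 55 = 11
take 8 (≤ 11); 11 − 8 = 3
take 3 (≤ 3); 3 − 3 = 0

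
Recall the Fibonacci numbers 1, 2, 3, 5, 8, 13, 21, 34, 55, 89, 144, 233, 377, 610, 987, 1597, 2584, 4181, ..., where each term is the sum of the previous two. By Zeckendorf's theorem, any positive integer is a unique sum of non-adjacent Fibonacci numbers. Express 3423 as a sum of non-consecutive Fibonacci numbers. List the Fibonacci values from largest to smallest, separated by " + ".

2584 + 610 + 144 + 55 + 21 + 8 + 1

Greedily peel off the largest Fibonacci term at each step:
2584 ≤ 3423 < 4181, so take 2584; remainder 839
610 ≤ 839 < 987, so take 610; remainder 229
144 ≤ 229 < 233, so take 144; remainder 85
55 ≤ 85 < 89, so take 55; remainder 30
21 ≤ 30 < 34, so take 21; remainder 9
8 ≤ 9 < 13, so take 8; remainder 1
1 ≤ 1 < 2, so take 1; remainder 0
So 3423 = 2584 + 610 + 144 + 55 + 21 + 8 + 1, with no two terms consecutive in the sequence.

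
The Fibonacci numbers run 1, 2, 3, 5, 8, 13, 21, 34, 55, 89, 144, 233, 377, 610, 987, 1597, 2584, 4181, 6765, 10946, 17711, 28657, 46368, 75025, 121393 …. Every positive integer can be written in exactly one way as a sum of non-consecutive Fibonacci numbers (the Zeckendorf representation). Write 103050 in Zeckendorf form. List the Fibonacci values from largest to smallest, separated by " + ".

75025 + 17711 + 6765 + 2584 + 610 + 233 + 89 + 21 + 8 + 3 + 1

Greedy algorithm:
largest Fibonacci ≤ 103050 is 75025; 103050 − 75025 = 28025
largest Fibonacci ≤ 28025 is 17711; 28025 − 17711 = 10314
largest Fibonacci ≤ 10314 is 6765; 10314 − 6765 = 3549
largest Fibonacci ≤ 3549 is 2584; 3549 − 2584 = 965
largest Fibonacci ≤ 965 is 610; 965 − 610 = 355
largest Fibonacci ≤ 355 is 233; 355 − 233 = 122
largest Fibonacci ≤ 122 is 89; 122 − 89 = 33
largest Fibonacci ≤ 33 is 21; 33 − 21 = 12
largest Fibonacci ≤ 12 is 8; 12 − 8 = 4
largest Fibonacci ≤ 4 is 3; 4 − 3 = 1
largest Fibonacci ≤ 1 is 1; 1 − 1 = 0
So 103050 = 75025 + 17711 + 6765 + 2584 + 610 + 233 + 89 + 21 + 8 + 3 + 1, with no two terms consecutive in the sequence.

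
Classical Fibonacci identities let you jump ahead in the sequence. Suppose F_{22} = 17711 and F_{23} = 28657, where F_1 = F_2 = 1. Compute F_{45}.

By F_{2k+1} = F_k² + F_{k+1}²: F_{45} = 17711² + 28657² = 313679521 + 821223649 = 1134903170.

1134903170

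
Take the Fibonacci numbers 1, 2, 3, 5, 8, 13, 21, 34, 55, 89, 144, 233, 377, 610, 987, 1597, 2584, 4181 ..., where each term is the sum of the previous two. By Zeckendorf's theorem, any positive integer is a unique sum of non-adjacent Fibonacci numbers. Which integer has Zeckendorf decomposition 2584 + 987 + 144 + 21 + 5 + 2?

3743

2584 + 987 + 144 + 21 + 5 + 2 = 3743.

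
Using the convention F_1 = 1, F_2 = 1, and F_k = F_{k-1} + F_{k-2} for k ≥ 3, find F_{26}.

121393

Iterating the recurrence up to F_{21} = 10946 and F_{20} = 6765:
F_{22} = F_{21} + F_{20} = 10946 + 6765 = 17711
F_{23} = F_{22} + F_{21} = 17711 + 10946 = 28657
F_{24} = F_{23} + F_{22} = 28657 + 17711 = 46368
F_{25} = F_{24} + F_{23} = 46368 + 28657 = 75025
F_{26} = F_{25} + F_{24} = 75025 + 46368 = 121393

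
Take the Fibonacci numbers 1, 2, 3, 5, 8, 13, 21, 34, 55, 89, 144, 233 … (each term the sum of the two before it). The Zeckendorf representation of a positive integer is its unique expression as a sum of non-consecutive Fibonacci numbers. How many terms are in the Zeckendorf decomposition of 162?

144 ≤ 162 < 233, so take 144; remainder 18
13 ≤ 18 < 21, so take 13; remainder 5
5 ≤ 5 < 8, so take 5; remainder 0
162 = 144 + 13 + 5, which has 3 terms.

3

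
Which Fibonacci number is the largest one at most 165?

144 ≤ 165 < 233, so the largest Fibonacci number not exceeding 165 is 144.

144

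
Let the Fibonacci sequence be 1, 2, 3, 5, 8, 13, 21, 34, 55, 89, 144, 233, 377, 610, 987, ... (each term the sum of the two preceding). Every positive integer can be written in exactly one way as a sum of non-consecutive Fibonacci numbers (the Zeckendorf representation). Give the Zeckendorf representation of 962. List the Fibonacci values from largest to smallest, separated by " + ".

subtract 610 from 962: 352 remains
subtract 233 from 352: 119 remains
subtract 89 from 119: 30 remains
subtract 21 from 30: 9 remains
subtract 8 from 9: 1 remains
subtract 1 from 1: 0 remains
So 962 = 610 + 233 + 89 + 21 + 8 + 1, with no two terms consecutive in the sequence.

610 + 233 + 89 + 21 + 8 + 1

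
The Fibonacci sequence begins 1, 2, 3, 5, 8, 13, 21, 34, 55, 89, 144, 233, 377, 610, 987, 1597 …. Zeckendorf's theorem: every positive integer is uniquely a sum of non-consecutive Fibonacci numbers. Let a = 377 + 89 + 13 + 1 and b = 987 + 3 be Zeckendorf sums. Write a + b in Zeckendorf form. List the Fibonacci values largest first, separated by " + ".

The two numbers are 480 and 990, so their sum is 1470.
1470 − 987 = 483
483 − 377 = 106
106 − 89 = 17
17 − 13 = 4
4 − 3 = 1
1 − 1 = 0

987 + 377 + 89 + 13 + 3 + 1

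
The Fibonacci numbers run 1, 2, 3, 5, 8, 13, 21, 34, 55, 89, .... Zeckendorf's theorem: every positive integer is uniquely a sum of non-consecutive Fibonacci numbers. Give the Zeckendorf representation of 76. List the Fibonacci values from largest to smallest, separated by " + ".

55 + 21

Greedily peel off the largest Fibonacci term at each step:
76: greatest Fibonacci not exceeding it is 55, leaving 21
21: greatest Fibonacci not exceeding it is 21, leaving 0
So 76 = 55 + 21, with no two terms consecutive in the sequence.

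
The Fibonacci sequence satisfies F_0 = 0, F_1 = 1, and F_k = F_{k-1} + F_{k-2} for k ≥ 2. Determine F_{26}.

121393

Iterating the recurrence up to F_{18} = 2584 and F_{17} = 1597:
F_{19} = F_{18} + F_{17} = 2584 + 1597 = 4181
F_{20} = F_{19} + F_{18} = 4181 + 2584 = 6765
F_{21} = F_{20} + F_{19} = 6765 + 4181 = 10946
F_{22} = F_{21} + F_{20} = 10946 + 6765 = 17711
F_{23} = F_{22} + F_{21} = 17711 + 10946 = 28657
F_{24} = F_{23} + F_{22} = 28657 + 17711 = 46368
F_{25} = F_{24} + F_{23} = 46368 + 28657 = 75025
F_{26} = F_{25} + F_{24} = 75025 + 46368 = 121393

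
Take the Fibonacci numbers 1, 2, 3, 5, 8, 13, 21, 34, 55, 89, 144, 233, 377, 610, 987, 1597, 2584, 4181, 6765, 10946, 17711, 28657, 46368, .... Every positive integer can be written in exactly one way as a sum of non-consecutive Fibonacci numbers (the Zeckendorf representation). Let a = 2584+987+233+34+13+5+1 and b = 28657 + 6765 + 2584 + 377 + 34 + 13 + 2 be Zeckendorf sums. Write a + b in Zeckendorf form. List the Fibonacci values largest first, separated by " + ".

The two numbers are 3857 and 38432, so their sum is 42289.
Greedily peel off the largest Fibonacci term at each step:
28657 ≤ 42289 < 46368, so take 28657; remainder 13632
10946 ≤ 13632 < 17711, so take 10946; remainder 2686
2584 ≤ 2686 < 4181, so take 2584; remainder 102
89 ≤ 102 < 144, so take 89; remainder 13
13 ≤ 13 < 21, so take 13; remainder 0

28657 + 10946 + 2584 + 89 + 13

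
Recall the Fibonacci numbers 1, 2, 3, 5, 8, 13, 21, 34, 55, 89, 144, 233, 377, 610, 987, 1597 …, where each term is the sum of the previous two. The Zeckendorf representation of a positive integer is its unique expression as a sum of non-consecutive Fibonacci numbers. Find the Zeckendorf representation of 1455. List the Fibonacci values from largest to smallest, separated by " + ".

987 + 377 + 89 + 2

largest Fibonacci ≤ 1455 is 987; 1455 − 987 = 468
largest Fibonacci ≤ 468 is 377; 468 − 377 = 91
largest Fibonacci ≤ 91 is 89; 91 − 89 = 2
largest Fibonacci ≤ 2 is 2; 2 − 2 = 0
So 1455 = 987 + 377 + 89 + 2, with no two terms consecutive in the sequence.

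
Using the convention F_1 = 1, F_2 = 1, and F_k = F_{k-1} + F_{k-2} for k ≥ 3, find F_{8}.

F_{2} = F_{1} + F_{0} = 1 + 0 = 1
F_{3} = F_{2} + F_{1} = 1 + 1 = 2
F_{4} = F_{3} + F_{2} = 2 + 1 = 3
F_{5} = F_{4} + F_{3} = 3 + 2 = 5
F_{6} = F_{5} + F_{4} = 5 + 3 = 8
F_{7} = F_{6} + F_{5} = 8 + 5 = 13
F_{8} = F_{7} + F_{6} = 13 + 8 = 21

21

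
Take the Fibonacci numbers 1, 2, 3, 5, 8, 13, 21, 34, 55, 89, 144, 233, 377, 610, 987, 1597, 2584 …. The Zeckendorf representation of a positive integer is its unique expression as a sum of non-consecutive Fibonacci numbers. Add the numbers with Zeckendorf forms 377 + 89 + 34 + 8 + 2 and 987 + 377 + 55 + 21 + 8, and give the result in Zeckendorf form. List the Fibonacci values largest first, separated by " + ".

The two numbers are 510 and 1448, so their sum is 1958.
1958: greatest Fibonacci not exceeding it is 1597, leaving 361
361: greatest Fibonacci not exceeding it is 233, leaving 128
128: greatest Fibonacci not exceeding it is 89, leaving 39
39: greatest Fibonacci not exceeding it is 34, leaving 5
5: greatest Fibonacci not exceeding it is 5, leaving 0

1597 + 233 + 89 + 34 + 5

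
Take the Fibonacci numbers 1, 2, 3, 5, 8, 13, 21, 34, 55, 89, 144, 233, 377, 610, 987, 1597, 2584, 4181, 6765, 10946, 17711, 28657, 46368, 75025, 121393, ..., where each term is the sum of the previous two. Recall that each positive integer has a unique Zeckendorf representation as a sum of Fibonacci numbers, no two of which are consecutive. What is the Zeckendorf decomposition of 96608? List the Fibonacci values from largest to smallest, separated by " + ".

75025 + 17711 + 2584 + 987 + 233 + 55 + 13

96608: greatest Fibonacci not exceeding it is 75025, leaving 21583
21583: greatest Fibonacci not exceeding it is 17711, leaving 3872
3872: greatest Fibonacci not exceeding it is 2584, leaving 1288
1288: greatest Fibonacci not exceeding it is 987, leaving 301
301: greatest Fibonacci not exceeding it is 233, leaving 68
68: greatest Fibonacci not exceeding it is 55, leaving 13
13: greatest Fibonacci not exceeding it is 13, leaving 0
So 96608 = 75025 + 17711 + 2584 + 987 + 233 + 55 + 13, with no two terms consecutive in the sequence.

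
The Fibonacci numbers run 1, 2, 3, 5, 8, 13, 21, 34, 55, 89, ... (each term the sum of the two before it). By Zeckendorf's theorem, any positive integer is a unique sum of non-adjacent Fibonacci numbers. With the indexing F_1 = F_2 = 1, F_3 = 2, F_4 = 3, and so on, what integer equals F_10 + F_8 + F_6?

F_10 + F_8 + F_6 = 55 + 21 + 8 = 84.

84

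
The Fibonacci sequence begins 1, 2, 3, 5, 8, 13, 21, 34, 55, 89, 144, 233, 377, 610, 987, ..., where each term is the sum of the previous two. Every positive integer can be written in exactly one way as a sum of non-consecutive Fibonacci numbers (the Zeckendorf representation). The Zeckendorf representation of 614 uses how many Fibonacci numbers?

Repeatedly subtract the largest Fibonacci number that fits:
take 610 (≤ 614); 614 − 610 = 4
take 3 (≤ 4); 4 − 3 = 1
take 1 (≤ 1); 1 − 1 = 0
614 = 610 + 3 + 1, which has 3 terms.

3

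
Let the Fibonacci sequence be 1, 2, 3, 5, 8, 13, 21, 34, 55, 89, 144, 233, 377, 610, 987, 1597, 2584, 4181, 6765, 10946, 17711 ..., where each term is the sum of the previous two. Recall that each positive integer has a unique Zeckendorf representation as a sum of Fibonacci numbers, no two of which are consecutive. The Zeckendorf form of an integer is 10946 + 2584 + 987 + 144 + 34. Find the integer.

14695

10946 + 2584 + 987 + 144 + 34 = 14695.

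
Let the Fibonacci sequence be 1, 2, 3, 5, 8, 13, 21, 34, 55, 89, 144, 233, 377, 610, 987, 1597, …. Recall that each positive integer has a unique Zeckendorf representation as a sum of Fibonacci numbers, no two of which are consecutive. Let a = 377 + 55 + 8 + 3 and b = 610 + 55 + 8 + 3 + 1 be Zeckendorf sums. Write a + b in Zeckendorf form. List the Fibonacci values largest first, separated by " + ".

The two numbers are 443 and 677, so their sum is 1120.
Greedy algorithm:
1120 − 987 = 133
133 − 89 = 44
44 − 34 = 10
10 − 8 = 2
2 − 2 = 0

987 + 89 + 34 + 8 + 2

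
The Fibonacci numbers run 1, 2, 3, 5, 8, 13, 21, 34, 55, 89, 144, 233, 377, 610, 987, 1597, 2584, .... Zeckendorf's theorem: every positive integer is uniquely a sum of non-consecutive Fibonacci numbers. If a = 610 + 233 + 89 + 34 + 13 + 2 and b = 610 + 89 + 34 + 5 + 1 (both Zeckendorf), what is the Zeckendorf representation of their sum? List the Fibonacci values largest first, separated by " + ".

The two numbers are 981 and 739, so their sum is 1720.
largest Fibonacci ≤ 1720 is 1597; 1720 − 1597 = 123
largest Fibonacci ≤ 123 is 89; 123 − 89 = 34
largest Fibonacci ≤ 34 is 34; 34 − 34 = 0

1597 + 89 + 34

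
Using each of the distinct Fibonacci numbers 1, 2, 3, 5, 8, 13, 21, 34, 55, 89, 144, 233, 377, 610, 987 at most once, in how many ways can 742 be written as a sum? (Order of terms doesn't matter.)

Each representation comes from the Zeckendorf form by replacing some F_k with F_{k−1} + F_{k−2} where possible.
742 = 610+89+34+8+1 = 610+89+34+5+3+1 = 610+89+21+13+8+1 = … (11 more), for 14 in all.

14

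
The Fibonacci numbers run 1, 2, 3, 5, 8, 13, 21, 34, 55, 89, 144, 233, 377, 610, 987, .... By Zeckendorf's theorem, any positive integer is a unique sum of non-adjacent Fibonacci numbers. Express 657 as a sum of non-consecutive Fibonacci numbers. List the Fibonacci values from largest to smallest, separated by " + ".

610 + 34 + 13

take 610 (≤ 657); 657 − 610 = 47
take 34 (≤ 47); 47 − 34 = 13
take 13 (≤ 13); 13 − 13 = 0
So 657 = 610 + 34 + 13, with no two terms consecutive in the sequence.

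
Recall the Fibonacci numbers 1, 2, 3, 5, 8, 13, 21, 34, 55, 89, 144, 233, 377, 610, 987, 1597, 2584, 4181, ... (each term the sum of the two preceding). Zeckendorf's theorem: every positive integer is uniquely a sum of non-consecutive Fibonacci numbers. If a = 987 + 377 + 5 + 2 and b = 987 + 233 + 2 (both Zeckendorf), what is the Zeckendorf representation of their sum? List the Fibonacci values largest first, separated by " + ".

The two numbers are 1371 and 1222, so their sum is 2593.
largest Fibonacci ≤ 2593 is 2584; 2593 − 2584 = 9
largest Fibonacci ≤ 9 is 8; 9 − 8 = 1
largest Fibonacci ≤ 1 is 1; 1 − 1 = 0

2584 + 8 + 1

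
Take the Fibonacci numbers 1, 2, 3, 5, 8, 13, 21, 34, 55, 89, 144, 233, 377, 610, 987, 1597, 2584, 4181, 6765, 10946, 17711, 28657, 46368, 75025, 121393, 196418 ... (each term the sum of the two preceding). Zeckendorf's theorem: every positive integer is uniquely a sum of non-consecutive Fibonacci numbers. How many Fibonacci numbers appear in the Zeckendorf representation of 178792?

Greedy algorithm:
take 121393 (≤ 178792); 178792 − 121393 = 57399
take 46368 (≤ 57399); 57399 − 46368 = 11031
take 10946 (≤ 11031); 11031 − 10946 = 85
take 55 (≤ 85); 85 − 55 = 30
take 21 (≤ 30); 30 − 21 = 9
take 8 (≤ 9); 9 − 8 = 1
take 1 (≤ 1); 1 − 1 = 0
178792 = 121393 + 46368 + 10946 + 55 + 21 + 8 + 1, which has 7 terms.

7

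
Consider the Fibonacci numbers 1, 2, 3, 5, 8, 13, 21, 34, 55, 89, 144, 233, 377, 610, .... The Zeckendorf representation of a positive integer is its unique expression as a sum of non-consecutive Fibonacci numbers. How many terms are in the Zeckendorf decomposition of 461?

4

Greedily peel off the largest Fibonacci term at each step:
461: greatest Fibonacci not exceeding it is 377, leaving 84
84: greatest Fibonacci not exceeding it is 55, leaving 29
29: greatest Fibonacci not exceeding it is 21, leaving 8
8: greatest Fibonacci not exceeding it is 8, leaving 0
461 = 377 + 55 + 21 + 8, which has 4 terms.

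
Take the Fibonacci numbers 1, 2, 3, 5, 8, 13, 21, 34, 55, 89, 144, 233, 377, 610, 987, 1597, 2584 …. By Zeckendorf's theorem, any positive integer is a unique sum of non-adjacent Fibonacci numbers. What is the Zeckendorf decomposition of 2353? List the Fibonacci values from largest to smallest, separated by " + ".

Greedy algorithm:
subtract 1597 from 2353: 756 remains
subtract 610 from 756: 146 remains
subtract 144 from 146: 2 remains
subtract 2 from 2: 0 remains
So 2353 = 1597 + 610 + 144 + 2, with no two terms consecutive in the sequence.

1597 + 610 + 144 + 2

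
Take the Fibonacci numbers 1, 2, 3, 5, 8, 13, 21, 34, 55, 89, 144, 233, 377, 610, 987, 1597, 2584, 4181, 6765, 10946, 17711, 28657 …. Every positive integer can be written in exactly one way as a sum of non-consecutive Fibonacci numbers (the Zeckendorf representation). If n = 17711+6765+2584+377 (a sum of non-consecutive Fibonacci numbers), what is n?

27437

17711+6765+2584+377 = 27437.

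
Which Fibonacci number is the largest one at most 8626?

6765 ≤ 8626 < 10946, so the largest Fibonacci number not exceeding 8626 is 6765.

6765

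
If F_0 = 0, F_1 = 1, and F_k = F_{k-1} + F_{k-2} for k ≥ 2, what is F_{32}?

Iterating the recurrence up to F_{26} = 121393 and F_{25} = 75025:
F_{27} = F_{26} + F_{25} = 121393 + 75025 = 196418
F_{28} = F_{27} + F_{26} = 196418 + 121393 = 317811
F_{29} = F_{28} + F_{27} = 317811 + 196418 = 514229
F_{30} = F_{29} + F_{28} = 514229 + 317811 = 832040
F_{31} = F_{30} + F_{29} = 832040 + 514229 = 1346269
F_{32} = F_{31} + F_{30} = 1346269 + 832040 = 2178309

2178309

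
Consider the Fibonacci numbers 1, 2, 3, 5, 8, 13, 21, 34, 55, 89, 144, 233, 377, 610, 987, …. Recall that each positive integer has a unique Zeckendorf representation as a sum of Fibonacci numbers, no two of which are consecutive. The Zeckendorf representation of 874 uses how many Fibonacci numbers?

5

Greedy algorithm:
take 610 (≤ 874); 874 − 610 = 264
take 233 (≤ 264); 264 − 233 = 31
take 21 (≤ 31); 31 − 21 = 10
take 8 (≤ 10); 10 − 8 = 2
take 2 (≤ 2); 2 − 2 = 0
874 = 610 + 233 + 21 + 8 + 2, which has 5 terms.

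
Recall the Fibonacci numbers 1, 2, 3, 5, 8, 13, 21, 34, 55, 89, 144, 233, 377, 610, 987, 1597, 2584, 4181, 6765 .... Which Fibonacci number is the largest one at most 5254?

4181

4181 ≤ 5254 < 6765, so the largest Fibonacci number not exceeding 5254 is 4181.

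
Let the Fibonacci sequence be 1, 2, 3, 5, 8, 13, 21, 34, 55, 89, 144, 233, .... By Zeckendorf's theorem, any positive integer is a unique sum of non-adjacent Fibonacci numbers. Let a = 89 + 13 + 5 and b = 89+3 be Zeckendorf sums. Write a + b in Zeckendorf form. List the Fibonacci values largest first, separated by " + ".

The two numbers are 107 and 92, so their sum is 199.
199: greatest Fibonacci not exceeding it is 144, leaving 55
55: greatest Fibonacci not exceeding it is 55, leaving 0

144 + 55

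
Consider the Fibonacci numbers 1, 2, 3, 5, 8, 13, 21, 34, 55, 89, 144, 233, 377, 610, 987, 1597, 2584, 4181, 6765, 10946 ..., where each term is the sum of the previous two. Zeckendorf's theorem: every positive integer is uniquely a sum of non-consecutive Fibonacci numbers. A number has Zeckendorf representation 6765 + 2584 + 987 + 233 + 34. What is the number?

10603

6765 + 2584 + 987 + 233 + 34 = 10603.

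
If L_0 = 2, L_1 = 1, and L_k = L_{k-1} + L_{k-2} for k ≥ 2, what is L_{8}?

47

L_{2} = L_{1} + L_{0} = 1 + 2 = 3
L_{3} = L_{2} + L_{1} = 3 + 1 = 4
L_{4} = L_{3} + L_{2} = 4 + 3 = 7
L_{5} = L_{4} + L_{3} = 7 + 4 = 11
L_{6} = L_{5} + L_{4} = 11 + 7 = 18
L_{7} = L_{6} + L_{5} = 18 + 11 = 29
L_{8} = L_{7} + L_{6} = 29 + 18 = 47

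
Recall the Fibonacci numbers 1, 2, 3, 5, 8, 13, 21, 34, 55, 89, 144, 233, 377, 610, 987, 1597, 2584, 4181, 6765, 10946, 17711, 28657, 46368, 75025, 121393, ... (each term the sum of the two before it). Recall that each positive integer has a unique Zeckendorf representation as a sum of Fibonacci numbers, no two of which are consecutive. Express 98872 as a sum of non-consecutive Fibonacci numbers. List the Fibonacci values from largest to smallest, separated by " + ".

Greedy algorithm:
largest Fibonacci ≤ 98872 is 75025; 98872 − 75025 = 23847
largest Fibonacci ≤ 23847 is 17711; 23847 − 17711 = 6136
largest Fibonacci ≤ 6136 is 4181; 6136 − 4181 = 1955
largest Fibonacci ≤ 1955 is 1597; 1955 − 1597 = 358
largest Fibonacci ≤ 358 is 233; 358 − 233 = 125
largest Fibonacci ≤ 125 is 89; 125 − 89 = 36
largest Fibonacci ≤ 36 is 34; 36 − 34 = 2
largest Fibonacci ≤ 2 is 2; 2 − 2 = 0
So 98872 = 75025 + 17711 + 4181 + 1597 + 233 + 89 + 34 + 2, with no two terms consecutive in the sequence.

75025 + 17711 + 4181 + 1597 + 233 + 89 + 34 + 2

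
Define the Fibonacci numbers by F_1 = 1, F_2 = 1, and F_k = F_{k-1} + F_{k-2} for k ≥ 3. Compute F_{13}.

Iterating the recurrence up to F_{8} = 21 and F_{7} = 13:
F_{9} = F_{8} + F_{7} = 21 + 13 = 34
F_{10} = F_{9} + F_{8} = 34 + 21 = 55
F_{11} = F_{10} + F_{9} = 55 + 34 = 89
F_{12} = F_{11} + F_{10} = 89 + 55 = 144
F_{13} = F_{12} + F_{11} = 144 + 89 = 233

233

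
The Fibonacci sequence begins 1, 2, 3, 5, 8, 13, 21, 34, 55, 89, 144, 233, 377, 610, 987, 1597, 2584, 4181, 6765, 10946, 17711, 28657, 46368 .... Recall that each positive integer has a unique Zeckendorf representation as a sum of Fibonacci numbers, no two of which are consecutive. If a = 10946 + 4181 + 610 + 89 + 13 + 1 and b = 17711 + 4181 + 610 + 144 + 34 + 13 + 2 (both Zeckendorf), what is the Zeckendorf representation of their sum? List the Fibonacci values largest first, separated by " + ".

28657 + 6765 + 2584 + 377 + 144 + 8

The two numbers are 15840 and 22695, so their sum is 38535.
Greedily peel off the largest Fibonacci term at each step:
take 28657 (≤ 38535); 38535 − 28657 = 9878
take 6765 (≤ 9878); 9878 − 6765 = 3113
take 2584 (≤ 3113); 3113 − 2584 = 529
take 377 (≤ 529); 529 − 377 = 152
take 144 (≤ 152); 152 − 144 = 8
take 8 (≤ 8); 8 − 8 = 0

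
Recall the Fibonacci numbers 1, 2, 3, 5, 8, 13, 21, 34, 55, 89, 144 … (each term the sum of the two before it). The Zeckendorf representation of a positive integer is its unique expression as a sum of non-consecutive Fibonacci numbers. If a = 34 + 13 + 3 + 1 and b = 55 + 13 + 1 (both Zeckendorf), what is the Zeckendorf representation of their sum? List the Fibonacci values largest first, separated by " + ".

The two numbers are 51 and 69, so their sum is 120.
120 − 89 = 31
31 − 21 = 10
10 − 8 = 2
2 − 2 = 0

89 + 21 + 8 + 2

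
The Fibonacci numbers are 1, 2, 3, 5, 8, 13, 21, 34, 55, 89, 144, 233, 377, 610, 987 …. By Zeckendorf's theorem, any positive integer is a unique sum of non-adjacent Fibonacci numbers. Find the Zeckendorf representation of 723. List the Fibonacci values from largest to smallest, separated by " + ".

610 + 89 + 21 + 3

Greedy algorithm:
723 − 610 = 113
113 − 89 = 24
24 − 21 = 3
3 − 3 = 0
So 723 = 610 + 89 + 21 + 3, with no two terms consecutive in the sequence.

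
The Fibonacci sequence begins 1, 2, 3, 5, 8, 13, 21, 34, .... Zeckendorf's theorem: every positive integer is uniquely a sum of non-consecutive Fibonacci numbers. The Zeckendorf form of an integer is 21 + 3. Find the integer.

24

21 + 3 = 24.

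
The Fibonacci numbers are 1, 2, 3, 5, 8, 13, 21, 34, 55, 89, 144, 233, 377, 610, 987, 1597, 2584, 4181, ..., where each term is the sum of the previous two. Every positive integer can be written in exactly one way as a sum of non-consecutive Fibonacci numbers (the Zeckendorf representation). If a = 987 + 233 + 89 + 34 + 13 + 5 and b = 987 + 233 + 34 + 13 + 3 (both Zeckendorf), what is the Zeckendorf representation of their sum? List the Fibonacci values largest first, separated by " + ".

2584 + 34 + 13

The two numbers are 1361 and 1270, so their sum is 2631.
Repeatedly subtract the largest Fibonacci number that fits:
2631 − 2584 = 47
47 − 34 = 13
13 − 13 = 0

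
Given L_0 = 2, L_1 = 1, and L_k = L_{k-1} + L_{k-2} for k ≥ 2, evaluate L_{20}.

15127

Iterating the recurrence up to L_{12} = 322 and L_{11} = 199:
L_{13} = L_{12} + L_{11} = 322 + 199 = 521
L_{14} = L_{13} + L_{12} = 521 + 322 = 843
L_{15} = L_{14} + L_{13} = 843 + 521 = 1364
L_{16} = L_{15} + L_{14} = 1364 + 843 = 2207
L_{17} = L_{16} + L_{15} = 2207 + 1364 = 3571
L_{18} = L_{17} + L_{16} = 3571 + 2207 = 5778
L_{19} = L_{18} + L_{17} = 5778 + 3571 = 9349
L_{20} = L_{19} + L_{18} = 9349 + 5778 = 15127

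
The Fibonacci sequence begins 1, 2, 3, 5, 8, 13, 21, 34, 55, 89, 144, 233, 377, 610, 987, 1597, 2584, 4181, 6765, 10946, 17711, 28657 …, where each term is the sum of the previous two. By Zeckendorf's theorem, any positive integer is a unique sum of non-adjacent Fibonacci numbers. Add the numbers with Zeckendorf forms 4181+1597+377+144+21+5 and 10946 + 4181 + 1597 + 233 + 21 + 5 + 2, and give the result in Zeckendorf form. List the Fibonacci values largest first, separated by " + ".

17711 + 4181 + 987 + 377 + 34 + 13 + 5 + 2

The two numbers are 6325 and 16985, so their sum is 23310.
Repeatedly subtract the largest Fibonacci number that fits:
largest Fibonacci ≤ 23310 is 17711; 23310 − 17711 = 5599
largest Fibonacci ≤ 5599 is 4181; 5599 − 4181 = 1418
largest Fibonacci ≤ 1418 is 987; 1418 − 987 = 431
largest Fibonacci ≤ 431 is 377; 431 − 377 = 54
largest Fibonacci ≤ 54 is 34; 54 − 34 = 20
largest Fibonacci ≤ 20 is 13; 20 − 13 = 7
largest Fibonacci ≤ 7 is 5; 7 − 5 = 2
largest Fibonacci ≤ 2 is 2; 2 − 2 = 0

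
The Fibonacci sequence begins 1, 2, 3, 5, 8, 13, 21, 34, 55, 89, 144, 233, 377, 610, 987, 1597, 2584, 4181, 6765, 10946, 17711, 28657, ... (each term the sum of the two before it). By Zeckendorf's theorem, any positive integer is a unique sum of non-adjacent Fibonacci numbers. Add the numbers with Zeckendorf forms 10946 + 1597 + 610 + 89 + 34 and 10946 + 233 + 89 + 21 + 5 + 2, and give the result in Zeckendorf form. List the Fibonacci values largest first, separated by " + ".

The two numbers are 13276 and 11296, so their sum is 24572.
Greedily peel off the largest Fibonacci term at each step:
24572: greatest Fibonacci not exceeding it is 17711, leaving 6861
6861: greatest Fibonacci not exceeding it is 6765, leaving 96
96: greatest Fibonacci not exceeding it is 89, leaving 7
7: greatest Fibonacci not exceeding it is 5, leaving 2
2: greatest Fibonacci not exceeding it is 2, leaving 0

17711 + 6765 + 89 + 5 + 2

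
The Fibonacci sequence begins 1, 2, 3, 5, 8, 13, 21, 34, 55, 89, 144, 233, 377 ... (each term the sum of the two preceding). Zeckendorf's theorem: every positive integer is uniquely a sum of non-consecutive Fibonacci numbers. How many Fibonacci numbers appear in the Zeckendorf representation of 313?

5

Greedy algorithm:
313: greatest Fibonacci not exceeding it is 233, leaving 80
80: greatest Fibonacci not exceeding it is 55, leaving 25
25: greatest Fibonacci not exceeding it is 21, leaving 4
4: greatest Fibonacci not exceeding it is 3, leaving 1
1: greatest Fibonacci not exceeding it is 1, leaving 0
313 = 233 + 55 + 21 + 3 + 1, which has 5 terms.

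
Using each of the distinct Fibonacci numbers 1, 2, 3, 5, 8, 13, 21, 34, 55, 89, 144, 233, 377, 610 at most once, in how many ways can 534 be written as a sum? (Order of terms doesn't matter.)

534 = 377+144+13 = 377+144+8+5 = 377+89+55+13 = 377+144+8+3+2 = … (11 more), for 15 in all.

15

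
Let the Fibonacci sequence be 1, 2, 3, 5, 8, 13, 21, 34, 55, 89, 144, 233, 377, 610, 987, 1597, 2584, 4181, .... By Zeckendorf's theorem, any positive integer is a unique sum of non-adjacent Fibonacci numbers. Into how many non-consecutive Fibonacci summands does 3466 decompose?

Greedy algorithm:
largest Fibonacci ≤ 3466 is 2584; 3466 − 2584 = 882
largest Fibonacci ≤ 882 is 610; 882 − 610 = 272
largest Fibonacci ≤ 272 is 233; 272 − 233 = 39
largest Fibonacci ≤ 39 is 34; 39 − 34 = 5
largest Fibonacci ≤ 5 is 5; 5 − 5 = 0
3466 = 2584 + 610 + 233 + 34 + 5, which has 5 terms.

5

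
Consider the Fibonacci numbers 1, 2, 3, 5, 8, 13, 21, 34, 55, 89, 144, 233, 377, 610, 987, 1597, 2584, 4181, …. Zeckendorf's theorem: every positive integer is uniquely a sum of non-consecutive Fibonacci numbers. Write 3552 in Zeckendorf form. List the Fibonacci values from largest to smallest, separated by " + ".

subtract 2584 from 3552: 968 remains
subtract 610 from 968: 358 remains
subtract 233 from 358: 125 remains
subtract 89 from 125: 36 remains
subtract 34 from 36: 2 remains
subtract 2 from 2: 0 remains
So 3552 = 2584 + 610 + 233 + 89 + 34 + 2, with no two terms consecutive in the sequence.

2584 + 610 + 233 + 89 + 34 + 2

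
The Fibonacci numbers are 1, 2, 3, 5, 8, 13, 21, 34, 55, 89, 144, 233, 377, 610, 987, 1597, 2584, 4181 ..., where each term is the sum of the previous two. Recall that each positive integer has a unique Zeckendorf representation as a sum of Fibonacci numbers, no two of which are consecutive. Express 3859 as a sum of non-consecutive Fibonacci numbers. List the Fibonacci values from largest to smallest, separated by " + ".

2584 + 987 + 233 + 55

Greedily peel off the largest Fibonacci term at each step:
take 2584 (≤ 3859); 3859 − 2584 = 1275
take 987 (≤ 1275); 1275 − 987 = 288
take 233 (≤ 288); 288 − 233 = 55
take 55 (≤ 55); 55 − 55 = 0
So 3859 = 2584 + 987 + 233 + 55, with no two terms consecutive in the sequence.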